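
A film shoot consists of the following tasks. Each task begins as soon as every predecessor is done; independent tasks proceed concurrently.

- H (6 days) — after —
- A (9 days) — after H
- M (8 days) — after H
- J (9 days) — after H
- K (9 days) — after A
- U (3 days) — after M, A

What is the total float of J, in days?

9

H→A→K = 6+9+9 = 24 sets the makespan at 24 days.
Longest path through J: 15 days (earliest finish 15, latest finish 24).
Slack of J = 15 − 6 = 9 days.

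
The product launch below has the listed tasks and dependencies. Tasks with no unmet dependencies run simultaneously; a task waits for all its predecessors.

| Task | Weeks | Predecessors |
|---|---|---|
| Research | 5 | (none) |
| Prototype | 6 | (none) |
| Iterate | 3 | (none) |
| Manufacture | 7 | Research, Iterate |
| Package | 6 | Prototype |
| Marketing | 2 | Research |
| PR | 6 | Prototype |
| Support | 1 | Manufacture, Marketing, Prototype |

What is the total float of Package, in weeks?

1

The longest chain is Research→Manufacture→Support = 5+7+1 = 13; overall finish 13 weeks.
Longest path through Package: 12 weeks (earliest finish 12, latest finish 13).
Float = 13 − 12 = 1.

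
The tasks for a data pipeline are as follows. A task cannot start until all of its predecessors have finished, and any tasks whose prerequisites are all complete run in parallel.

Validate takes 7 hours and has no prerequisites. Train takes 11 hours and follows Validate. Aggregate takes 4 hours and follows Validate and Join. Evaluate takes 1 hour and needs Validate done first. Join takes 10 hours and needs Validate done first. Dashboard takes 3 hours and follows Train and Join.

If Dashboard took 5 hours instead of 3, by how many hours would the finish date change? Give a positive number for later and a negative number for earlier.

2

Baseline: Validate→Train→Dashboard = 7+11+3 = 21 → 21 hours.
Dashboard lies on that path, so at 5 hours the path becomes 23 hours.
The critical path is still Validate→Train→Dashboard; finish is now 23 hours.
Change in finish: 23 − 21 = +2 hours.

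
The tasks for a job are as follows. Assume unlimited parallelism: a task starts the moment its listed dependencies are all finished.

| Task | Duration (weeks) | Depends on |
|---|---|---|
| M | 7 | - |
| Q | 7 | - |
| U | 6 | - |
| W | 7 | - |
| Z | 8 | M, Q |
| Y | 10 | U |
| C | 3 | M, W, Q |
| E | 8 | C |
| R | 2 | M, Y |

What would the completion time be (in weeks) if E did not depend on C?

Before: longest chain M→C→E = 7+3+8 = 18, finish 18.
Without C→E, E's earliest start moves from 10 to 0.
After: U→Y→R = 6+10+2 = 18 → 18 weeks.

18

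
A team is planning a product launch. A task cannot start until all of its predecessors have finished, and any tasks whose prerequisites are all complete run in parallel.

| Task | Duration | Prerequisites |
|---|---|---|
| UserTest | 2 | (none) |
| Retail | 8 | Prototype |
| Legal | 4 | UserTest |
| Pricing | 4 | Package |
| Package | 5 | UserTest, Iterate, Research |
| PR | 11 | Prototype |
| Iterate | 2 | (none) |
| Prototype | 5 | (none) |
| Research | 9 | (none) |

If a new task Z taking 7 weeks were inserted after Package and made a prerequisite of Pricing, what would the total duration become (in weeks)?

25

Originally the plan takes 18 weeks.
With Z inserted, Pricing now waits for max(Package, Z).
New critical path: Research→Package→Z→Pricing = 9+5+7+4 = 25 ⇒ 25 weeks.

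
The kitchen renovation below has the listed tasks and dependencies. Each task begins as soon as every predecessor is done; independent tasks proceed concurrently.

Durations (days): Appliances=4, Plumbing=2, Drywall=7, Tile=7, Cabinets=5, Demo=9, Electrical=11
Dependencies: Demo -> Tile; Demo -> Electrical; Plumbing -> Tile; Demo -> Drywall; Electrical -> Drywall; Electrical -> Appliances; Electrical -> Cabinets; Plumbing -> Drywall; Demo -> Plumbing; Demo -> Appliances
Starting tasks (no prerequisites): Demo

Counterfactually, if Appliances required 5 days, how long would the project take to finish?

27

Actual critical path: Demo→Electrical→Drywall = 9+11+7 = 27 ⇒ 27 days.
Appliances is off the critical path — its longest chain is 24 days, giving 3 of slack.
No other chain overtakes it, so the finish is 27 days.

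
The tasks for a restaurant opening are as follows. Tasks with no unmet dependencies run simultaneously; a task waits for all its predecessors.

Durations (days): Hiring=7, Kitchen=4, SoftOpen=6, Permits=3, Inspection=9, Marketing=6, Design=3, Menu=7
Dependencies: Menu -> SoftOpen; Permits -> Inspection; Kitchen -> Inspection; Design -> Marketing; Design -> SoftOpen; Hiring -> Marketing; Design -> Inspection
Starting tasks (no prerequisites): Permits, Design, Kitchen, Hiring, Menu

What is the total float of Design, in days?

Critical path: Kitchen→Inspection = 4+9 = 13, so the finish is 13 days.
Design finishes as early as 3 and must finish by 4.
Float = 13 − 12 = 1.

1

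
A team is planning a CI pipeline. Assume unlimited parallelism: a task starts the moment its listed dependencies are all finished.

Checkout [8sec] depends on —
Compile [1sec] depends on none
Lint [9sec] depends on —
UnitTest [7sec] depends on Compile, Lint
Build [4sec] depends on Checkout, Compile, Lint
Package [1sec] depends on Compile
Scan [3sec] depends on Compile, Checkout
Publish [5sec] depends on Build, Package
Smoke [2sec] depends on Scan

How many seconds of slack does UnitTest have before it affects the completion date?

2

The longest chain is Lint→Build→Publish = 9+4+5 = 18; overall finish 18 seconds.
The longest chain containing UnitTest totals 16 seconds.
Float = 18 − 16 = 2.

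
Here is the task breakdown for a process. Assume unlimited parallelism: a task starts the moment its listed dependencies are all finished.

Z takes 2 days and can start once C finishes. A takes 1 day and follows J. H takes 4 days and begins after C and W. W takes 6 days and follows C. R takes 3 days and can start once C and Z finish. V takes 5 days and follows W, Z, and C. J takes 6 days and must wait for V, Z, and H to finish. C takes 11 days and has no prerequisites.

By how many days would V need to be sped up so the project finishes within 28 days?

Current finish: 29 days; target: 28.
V is on every critical path, so each day cut from V cuts the finish by one (this holds down to a finish of 28).
Need 29 − 28 = 1 day off V → V becomes 4 days, finish becomes 28.

1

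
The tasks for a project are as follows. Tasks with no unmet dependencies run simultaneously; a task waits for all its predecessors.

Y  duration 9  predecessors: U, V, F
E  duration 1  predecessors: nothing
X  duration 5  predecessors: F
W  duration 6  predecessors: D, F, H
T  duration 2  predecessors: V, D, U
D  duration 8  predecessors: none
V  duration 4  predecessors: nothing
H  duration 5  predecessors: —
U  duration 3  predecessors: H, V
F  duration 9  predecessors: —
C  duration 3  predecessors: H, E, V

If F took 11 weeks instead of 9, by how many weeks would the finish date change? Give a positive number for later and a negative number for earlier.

2

Critical path before the change: F→Y = 9+9 = 18 giving 18 weeks.
Since F is critical, the +2 change carries straight to that chain (now 20 weeks).
The critical path is still F→Y; finish is now 20 weeks.
Change in finish: 20 − 18 = +2 weeks.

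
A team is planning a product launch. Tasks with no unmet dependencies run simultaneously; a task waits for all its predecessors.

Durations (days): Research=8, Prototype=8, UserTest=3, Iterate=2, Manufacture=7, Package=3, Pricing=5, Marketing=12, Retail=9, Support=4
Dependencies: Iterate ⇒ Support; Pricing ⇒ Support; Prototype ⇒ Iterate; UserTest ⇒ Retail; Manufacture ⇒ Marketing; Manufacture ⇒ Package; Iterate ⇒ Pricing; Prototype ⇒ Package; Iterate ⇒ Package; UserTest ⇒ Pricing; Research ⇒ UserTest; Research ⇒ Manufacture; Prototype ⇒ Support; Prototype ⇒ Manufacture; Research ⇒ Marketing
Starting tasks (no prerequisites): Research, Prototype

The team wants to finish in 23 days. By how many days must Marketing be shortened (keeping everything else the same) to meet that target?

4

Current finish: 27 days; target: 23.
Marketing is on every critical path, so each day cut from Marketing cuts the finish by one (this holds down to a finish of 20).
Need 27 − 23 = 4 days off Marketing → Marketing becomes 8 days, finish becomes 23.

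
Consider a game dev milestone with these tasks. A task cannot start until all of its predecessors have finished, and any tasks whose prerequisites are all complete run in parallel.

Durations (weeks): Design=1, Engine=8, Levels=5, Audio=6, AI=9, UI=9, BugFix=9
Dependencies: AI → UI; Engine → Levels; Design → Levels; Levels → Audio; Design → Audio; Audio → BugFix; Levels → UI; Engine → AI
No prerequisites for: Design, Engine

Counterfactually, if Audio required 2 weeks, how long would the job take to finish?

As given, the longest chain is Engine→Levels→Audio→BugFix = 8+5+6+9 = 28, so the finish is 28 weeks.
Audio is on the critical path; changing it to 2 makes that path 24 weeks.
New critical path: Engine→AI→UI = 8+9+9 = 26 ⇒ 26 weeks.

26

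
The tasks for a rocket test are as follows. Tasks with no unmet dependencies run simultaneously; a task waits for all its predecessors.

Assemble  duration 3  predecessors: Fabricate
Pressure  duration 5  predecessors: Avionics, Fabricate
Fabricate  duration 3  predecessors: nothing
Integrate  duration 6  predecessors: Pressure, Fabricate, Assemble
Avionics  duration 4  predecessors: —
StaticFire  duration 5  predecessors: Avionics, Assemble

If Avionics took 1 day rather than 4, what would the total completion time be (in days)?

14

As given, the longest chain is Avionics→Pressure→Integrate = 4+5+6 = 15, so the finish is 15 days.
Since Avionics is critical, the -3 change carries straight to that chain (now 12 days).
Now Fabricate→Pressure→Integrate = 3+5+6 = 14 is longest, so the finish becomes 14 days.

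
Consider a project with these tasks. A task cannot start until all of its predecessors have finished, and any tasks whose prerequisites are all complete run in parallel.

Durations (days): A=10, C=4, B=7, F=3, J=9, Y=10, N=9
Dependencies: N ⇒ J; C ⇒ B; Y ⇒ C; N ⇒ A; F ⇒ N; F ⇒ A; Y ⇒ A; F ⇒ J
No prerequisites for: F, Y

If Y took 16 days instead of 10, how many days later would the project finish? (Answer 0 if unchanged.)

5

Critical path before the change: F→N→A = 3+9+10 = 22 giving 22 days.
Y is off the critical path — its longest chain is 21 days, giving 1 of slack.
New critical path: Y→C→B = 16+4+7 = 27 ⇒ 27 days.
Change in finish: 27 − 22 = +5 days.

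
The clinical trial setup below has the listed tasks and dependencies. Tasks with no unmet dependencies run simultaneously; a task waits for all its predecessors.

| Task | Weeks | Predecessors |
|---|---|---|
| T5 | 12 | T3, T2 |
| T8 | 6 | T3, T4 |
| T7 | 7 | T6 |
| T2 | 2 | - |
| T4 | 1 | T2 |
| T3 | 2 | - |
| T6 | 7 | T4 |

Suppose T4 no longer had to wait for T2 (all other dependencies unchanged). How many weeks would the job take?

15

With the dependency in place, T2→T4→T6→T7 = 2+1+7+7 = 17 sets the finish at 17 weeks.
Without T2→T4, T4's earliest start moves from 2 to 0.
New critical path: T4→T6→T7 = 1+7+7 = 15 ⇒ 15 weeks.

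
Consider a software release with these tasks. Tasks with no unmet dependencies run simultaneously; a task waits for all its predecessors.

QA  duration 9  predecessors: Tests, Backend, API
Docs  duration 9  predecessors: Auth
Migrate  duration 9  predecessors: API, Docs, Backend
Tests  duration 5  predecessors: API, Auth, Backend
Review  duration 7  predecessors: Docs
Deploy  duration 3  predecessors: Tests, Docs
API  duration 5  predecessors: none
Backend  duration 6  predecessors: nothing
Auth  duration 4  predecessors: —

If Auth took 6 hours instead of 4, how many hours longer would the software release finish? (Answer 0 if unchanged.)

Actual critical path: Auth→Docs→Migrate = 4+9+9 = 22 ⇒ 22 hours.
Auth is on the critical path; changing it to 6 makes that path 24 hours.
The critical path is still Auth→Docs→Migrate; finish is now 24 hours.
Change in finish: 24 − 22 = +2 hours.

2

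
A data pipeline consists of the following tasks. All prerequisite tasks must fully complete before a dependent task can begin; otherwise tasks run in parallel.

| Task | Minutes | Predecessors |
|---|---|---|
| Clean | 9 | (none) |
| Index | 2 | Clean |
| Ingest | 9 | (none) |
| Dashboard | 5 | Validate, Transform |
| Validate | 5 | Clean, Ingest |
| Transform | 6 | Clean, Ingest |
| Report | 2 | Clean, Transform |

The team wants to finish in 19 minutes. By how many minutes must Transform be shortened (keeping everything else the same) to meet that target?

1

Current finish: 20 minutes; target: 19.
Transform is on every critical path, so each minute cut from Transform cuts the finish by one (this holds down to a finish of 19).
Need 20 − 19 = 1 minute off Transform → Transform becomes 5 minutes, finish becomes 19.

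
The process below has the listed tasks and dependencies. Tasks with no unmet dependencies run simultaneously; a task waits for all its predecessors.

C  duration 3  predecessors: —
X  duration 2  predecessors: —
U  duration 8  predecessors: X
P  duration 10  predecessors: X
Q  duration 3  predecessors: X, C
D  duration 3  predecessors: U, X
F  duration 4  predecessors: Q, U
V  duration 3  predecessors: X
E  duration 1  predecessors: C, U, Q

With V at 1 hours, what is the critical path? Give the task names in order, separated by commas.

Critical path before the change: X→U→F = 2+8+4 = 14 giving 14 hours.
V is off the critical path — its longest chain is 5 hours, giving 9 of slack.
No other chain overtakes it, so the finish is 14 hours.

X, U, F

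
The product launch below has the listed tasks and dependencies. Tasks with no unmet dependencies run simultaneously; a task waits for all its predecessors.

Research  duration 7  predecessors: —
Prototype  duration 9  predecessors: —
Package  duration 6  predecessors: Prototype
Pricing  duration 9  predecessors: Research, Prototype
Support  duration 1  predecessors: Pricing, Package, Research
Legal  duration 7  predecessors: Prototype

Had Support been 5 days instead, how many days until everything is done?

Baseline: Prototype→Pricing→Support = 9+9+1 = 19 → 19 days.
Support is on the critical path; changing it to 5 makes that path 23 days.
The critical path is still Prototype→Pricing→Support; finish is now 23 days.

23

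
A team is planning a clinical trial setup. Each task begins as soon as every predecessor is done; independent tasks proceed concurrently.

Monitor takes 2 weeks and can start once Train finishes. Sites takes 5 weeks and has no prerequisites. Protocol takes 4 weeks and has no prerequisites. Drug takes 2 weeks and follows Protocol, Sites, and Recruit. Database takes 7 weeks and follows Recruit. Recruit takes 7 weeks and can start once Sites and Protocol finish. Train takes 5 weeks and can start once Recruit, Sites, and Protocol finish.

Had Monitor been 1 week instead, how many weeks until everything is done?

19

As given, the longest chain is Sites→Recruit→Train→Monitor = 5+7+5+2 = 19, so the finish is 19 weeks.
Monitor lies on that path, so at 1 week the path becomes 18 weeks.
The binding chain switches to Sites→Recruit→Database = 5+7+7 = 19; finish 19 weeks.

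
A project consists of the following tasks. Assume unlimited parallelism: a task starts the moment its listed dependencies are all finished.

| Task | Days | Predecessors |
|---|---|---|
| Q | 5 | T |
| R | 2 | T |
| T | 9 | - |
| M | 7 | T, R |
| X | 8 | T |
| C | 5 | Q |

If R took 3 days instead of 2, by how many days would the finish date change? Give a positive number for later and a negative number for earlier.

As given, the longest chain is T→Q→C = 9+5+5 = 19, so the finish is 19 days.
R has 1 day of float (longest path through it is 18).
No other chain overtakes it, so the finish is 19 days.
Change in finish: 19 − 19 = +0 days.

0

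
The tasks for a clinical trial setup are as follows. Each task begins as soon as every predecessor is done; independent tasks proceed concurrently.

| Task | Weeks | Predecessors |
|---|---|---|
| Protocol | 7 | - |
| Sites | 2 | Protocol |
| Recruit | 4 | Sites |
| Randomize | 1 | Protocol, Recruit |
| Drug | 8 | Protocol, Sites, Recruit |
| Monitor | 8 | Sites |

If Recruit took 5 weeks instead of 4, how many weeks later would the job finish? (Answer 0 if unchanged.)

1

The binding path is Protocol→Sites→Recruit→Drug = 7+2+4+8 = 21; finish at 21 weeks.
Recruit lies on that path, so at 5 weeks the path becomes 22 weeks.
That remains the longest chain; total 22 weeks.
Change in finish: 22 − 21 = +1 weeks.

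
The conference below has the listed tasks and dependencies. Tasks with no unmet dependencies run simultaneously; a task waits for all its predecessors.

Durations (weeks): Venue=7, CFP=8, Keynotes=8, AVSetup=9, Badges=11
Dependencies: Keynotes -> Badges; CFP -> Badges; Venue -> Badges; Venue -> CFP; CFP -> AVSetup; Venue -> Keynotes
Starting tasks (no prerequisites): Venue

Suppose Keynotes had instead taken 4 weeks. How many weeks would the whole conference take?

Critical path before the change: Venue→Keynotes→Badges = 7+8+11 = 26 giving 26 weeks.
Since Keynotes is critical, the -4 change carries straight to that chain (now 22 weeks).
Now Venue→CFP→Badges = 7+8+11 = 26 is longest, so the finish becomes 26 weeks.

26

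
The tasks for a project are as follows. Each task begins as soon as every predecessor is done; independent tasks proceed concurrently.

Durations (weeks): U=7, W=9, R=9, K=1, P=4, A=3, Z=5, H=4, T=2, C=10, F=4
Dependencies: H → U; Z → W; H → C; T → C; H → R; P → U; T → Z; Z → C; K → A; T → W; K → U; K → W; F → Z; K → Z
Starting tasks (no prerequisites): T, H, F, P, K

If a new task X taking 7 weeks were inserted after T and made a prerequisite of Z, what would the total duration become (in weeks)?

24

Originally the job takes 19 weeks.
With X inserted, Z now waits for max(F, K, T, X).
New critical path: T→X→Z→C = 2+7+5+10 = 24 ⇒ 24 weeks.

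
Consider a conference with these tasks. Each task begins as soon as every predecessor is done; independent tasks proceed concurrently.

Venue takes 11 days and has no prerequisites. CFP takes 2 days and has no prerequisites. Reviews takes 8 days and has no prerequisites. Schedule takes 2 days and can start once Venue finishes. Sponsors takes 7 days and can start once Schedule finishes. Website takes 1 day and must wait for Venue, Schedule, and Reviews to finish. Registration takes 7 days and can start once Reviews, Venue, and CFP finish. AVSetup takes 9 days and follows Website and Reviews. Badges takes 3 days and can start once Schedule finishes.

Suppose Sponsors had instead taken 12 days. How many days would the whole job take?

Critical path before the change: Venue→Schedule→Website→AVSetup = 11+2+1+9 = 23 giving 23 days.
Sponsors is off the critical path — its longest chain is 20 days, giving 3 of slack.
The binding chain switches to Venue→Schedule→Sponsors = 11+2+12 = 25; finish 25 days.

25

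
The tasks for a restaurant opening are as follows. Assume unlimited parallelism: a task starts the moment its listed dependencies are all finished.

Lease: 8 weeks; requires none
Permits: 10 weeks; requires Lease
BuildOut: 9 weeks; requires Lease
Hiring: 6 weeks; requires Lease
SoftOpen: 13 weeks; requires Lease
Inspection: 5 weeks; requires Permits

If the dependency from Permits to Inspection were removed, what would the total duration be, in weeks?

Before: longest chain Lease→Permits→Inspection = 8+10+5 = 23, finish 23.
Without Permits→Inspection, Inspection's earliest start moves from 18 to 0.
New critical path: Lease→SoftOpen = 8+13 = 21 ⇒ 21 weeks.

21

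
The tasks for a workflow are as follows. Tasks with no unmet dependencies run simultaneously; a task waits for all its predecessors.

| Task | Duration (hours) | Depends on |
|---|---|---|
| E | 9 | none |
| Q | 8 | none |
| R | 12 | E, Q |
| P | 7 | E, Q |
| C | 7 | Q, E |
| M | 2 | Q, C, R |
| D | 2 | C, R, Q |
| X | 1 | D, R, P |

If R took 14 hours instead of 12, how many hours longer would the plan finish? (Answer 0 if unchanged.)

The binding path is E→R→D→X = 9+12+2+1 = 24; finish at 24 hours.
R lies on that path, so at 14 hours the path becomes 26 hours.
No other chain overtakes it, so the finish is 26 hours.
Change in finish: 26 − 24 = +2 hours.

2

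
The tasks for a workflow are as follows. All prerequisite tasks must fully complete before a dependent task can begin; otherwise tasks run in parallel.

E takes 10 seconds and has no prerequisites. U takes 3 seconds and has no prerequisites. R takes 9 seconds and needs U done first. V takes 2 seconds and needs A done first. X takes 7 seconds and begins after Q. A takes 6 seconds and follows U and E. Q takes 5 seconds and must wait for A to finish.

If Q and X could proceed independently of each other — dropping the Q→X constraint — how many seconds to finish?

Before: longest chain E→A→Q→X = 10+6+5+7 = 28, finish 28.
Without Q→X, X's earliest start moves from 21 to 0.
The longest chain is now E→A→Q = 10+6+5 = 21, so the schedule takes 21 seconds.

21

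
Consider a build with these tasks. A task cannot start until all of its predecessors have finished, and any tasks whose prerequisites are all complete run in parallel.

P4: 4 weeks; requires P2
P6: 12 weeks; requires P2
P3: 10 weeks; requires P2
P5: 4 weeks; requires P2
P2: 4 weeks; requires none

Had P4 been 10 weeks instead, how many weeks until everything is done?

16

As given, the longest chain is P2→P6 = 4+12 = 16, so the finish is 16 weeks.
P4 has 8 weeks of float (longest path through it is 8).
No other chain overtakes it, so the finish is 16 weeks.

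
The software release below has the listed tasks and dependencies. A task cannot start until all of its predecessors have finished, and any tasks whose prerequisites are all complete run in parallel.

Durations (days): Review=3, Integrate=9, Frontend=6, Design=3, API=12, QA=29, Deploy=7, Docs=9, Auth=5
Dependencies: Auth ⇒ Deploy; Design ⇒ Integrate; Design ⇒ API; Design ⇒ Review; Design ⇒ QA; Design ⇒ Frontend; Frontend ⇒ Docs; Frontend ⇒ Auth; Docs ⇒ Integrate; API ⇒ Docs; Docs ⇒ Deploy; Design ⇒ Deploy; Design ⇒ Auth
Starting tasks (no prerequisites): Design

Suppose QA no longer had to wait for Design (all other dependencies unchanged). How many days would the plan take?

33

Before: longest chain Design→API→Docs→Integrate = 3+12+9+9 = 33, finish 33.
Without Design→QA, QA's earliest start moves from 3 to 0.
The longest chain is now Design→API→Docs→Integrate = 3+12+9+9 = 33, so the plan takes 33 days.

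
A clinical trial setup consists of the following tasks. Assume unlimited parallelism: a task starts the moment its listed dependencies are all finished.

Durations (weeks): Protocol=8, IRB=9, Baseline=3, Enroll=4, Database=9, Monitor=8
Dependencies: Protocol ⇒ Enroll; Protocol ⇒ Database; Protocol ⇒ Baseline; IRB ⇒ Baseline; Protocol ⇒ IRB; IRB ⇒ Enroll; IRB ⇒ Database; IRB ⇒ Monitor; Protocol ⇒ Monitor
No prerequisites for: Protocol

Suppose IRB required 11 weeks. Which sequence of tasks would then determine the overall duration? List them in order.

Critical path before the change: Protocol→IRB→Database = 8+9+9 = 26 giving 26 weeks.
Since IRB is critical, the +2 change carries straight to that chain (now 28 weeks).
No other chain overtakes it, so the finish is 28 weeks.

Protocol, IRB, Database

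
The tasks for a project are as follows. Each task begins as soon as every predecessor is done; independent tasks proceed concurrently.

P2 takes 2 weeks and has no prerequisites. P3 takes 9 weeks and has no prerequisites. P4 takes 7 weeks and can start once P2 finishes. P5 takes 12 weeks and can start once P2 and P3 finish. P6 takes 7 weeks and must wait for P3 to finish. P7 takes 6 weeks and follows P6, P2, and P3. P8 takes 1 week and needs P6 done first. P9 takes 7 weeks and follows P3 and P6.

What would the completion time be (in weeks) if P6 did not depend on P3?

With the dependency in place, P3→P6→P9 = 9+7+7 = 23 sets the finish at 23 weeks.
Without P3→P6, P6's earliest start moves from 9 to 0.
After: P3→P5 = 9+12 = 21 → 21 weeks.

21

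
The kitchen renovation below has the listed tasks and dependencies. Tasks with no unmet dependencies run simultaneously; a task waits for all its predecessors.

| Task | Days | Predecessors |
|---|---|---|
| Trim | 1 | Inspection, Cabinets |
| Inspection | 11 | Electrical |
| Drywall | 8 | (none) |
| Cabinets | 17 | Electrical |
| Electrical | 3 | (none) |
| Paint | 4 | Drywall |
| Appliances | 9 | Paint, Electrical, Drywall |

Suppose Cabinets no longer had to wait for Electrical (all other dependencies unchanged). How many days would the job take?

21

Before: longest chain Electrical→Cabinets→Trim = 3+17+1 = 21, finish 21.
Without Electrical→Cabinets, Cabinets's earliest start moves from 3 to 0.
The longest chain is now Drywall→Paint→Appliances = 8+4+9 = 21, so the job takes 21 days.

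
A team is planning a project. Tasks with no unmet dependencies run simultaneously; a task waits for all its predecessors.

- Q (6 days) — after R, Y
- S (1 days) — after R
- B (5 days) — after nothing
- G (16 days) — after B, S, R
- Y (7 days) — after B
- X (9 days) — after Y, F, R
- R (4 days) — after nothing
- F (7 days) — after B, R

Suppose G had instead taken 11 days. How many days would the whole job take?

As given, the longest chain is B→G = 5+16 = 21, so the finish is 21 days.
Since G is critical, the -5 change carries straight to that chain (now 16 days).
New critical path: B→Y→X = 5+7+9 = 21 ⇒ 21 days.

21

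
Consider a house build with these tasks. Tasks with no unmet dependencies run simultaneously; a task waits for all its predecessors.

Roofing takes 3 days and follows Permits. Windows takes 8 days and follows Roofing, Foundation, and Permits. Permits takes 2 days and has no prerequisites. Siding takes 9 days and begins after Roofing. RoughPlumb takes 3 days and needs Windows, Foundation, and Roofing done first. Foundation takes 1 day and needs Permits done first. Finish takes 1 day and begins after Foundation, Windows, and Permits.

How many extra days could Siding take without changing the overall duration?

Critical path: Permits→Roofing→Windows→RoughPlumb = 2+3+8+3 = 16, so the finish is 16 days.
Longest path through Siding: 14 days (earliest finish 14, latest finish 16).
Float = 16 − 14 = 2.

2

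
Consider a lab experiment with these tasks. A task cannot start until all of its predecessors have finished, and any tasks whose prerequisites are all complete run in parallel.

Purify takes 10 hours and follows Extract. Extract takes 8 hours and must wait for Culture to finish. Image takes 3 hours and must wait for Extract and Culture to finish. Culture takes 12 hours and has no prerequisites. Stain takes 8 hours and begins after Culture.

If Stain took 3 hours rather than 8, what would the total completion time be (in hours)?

30

As given, the longest chain is Culture→Extract→Purify = 12+8+10 = 30, so the finish is 30 hours.
The longest path through Stain is only 20 hours, so Stain has float 10.
The critical path is still Culture→Extract→Purify; finish is now 30 hours.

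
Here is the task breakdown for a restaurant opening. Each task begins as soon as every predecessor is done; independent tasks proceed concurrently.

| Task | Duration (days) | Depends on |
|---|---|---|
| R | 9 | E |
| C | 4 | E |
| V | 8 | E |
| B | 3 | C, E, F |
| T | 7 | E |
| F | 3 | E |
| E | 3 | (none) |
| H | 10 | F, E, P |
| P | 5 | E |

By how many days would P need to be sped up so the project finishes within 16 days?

2

Current finish: 18 days; target: 16.
P is on every critical path, so each day cut from P cuts the finish by one (this holds down to a finish of 16).
Need 18 − 16 = 2 days off P → P becomes 3 days, finish becomes 16.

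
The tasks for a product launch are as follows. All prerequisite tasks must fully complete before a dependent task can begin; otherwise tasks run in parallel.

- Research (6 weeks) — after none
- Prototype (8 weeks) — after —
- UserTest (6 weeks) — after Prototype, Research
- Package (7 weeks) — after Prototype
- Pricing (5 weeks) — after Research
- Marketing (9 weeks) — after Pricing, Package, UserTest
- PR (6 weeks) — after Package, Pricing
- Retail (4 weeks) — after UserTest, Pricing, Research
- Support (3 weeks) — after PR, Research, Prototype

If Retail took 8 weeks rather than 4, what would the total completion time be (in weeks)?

24

The binding path is Prototype→Package→Marketing = 8+7+9 = 24; finish at 24 weeks.
Retail is off the critical path — its longest chain is 18 weeks, giving 6 of slack.
That remains the longest chain; total 24 weeks.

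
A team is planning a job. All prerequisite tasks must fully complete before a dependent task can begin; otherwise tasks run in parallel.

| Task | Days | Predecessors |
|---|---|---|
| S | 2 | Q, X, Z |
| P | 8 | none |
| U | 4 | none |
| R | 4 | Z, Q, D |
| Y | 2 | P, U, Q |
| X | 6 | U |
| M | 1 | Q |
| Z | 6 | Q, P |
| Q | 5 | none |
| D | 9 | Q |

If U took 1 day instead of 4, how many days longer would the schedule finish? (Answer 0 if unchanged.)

Critical path before the change: Q→D→R = 5+9+4 = 18 giving 18 days.
The longest path through U is only 12 days, so U has float 6.
That remains the longest chain; total 18 days.
Change in finish: 18 − 18 = +0 days.

0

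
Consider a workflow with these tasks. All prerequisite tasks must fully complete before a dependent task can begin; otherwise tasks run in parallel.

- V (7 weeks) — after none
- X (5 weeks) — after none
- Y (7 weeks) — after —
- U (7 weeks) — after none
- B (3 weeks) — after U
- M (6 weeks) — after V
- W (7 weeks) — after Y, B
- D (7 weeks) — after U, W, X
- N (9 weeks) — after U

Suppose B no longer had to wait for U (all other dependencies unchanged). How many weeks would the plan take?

With the dependency in place, U→B→W→D = 7+3+7+7 = 24 sets the finish at 24 weeks.
Without U→B, B's earliest start moves from 7 to 0.
The longest chain is now Y→W→D = 7+7+7 = 21, so the plan takes 21 weeks.

21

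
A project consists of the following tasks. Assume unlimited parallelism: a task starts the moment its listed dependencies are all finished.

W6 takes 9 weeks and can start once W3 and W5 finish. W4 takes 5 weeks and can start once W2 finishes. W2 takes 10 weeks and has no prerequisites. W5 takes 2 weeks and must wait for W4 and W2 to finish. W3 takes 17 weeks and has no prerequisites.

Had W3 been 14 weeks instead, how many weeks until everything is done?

As given, the longest chain is W3→W6 = 17+9 = 26, so the finish is 26 weeks.
W3 is on the critical path; changing it to 14 makes that path 23 weeks.
Now W2→W4→W5→W6 = 10+5+2+9 = 26 is longest, so the finish becomes 26 weeks.

26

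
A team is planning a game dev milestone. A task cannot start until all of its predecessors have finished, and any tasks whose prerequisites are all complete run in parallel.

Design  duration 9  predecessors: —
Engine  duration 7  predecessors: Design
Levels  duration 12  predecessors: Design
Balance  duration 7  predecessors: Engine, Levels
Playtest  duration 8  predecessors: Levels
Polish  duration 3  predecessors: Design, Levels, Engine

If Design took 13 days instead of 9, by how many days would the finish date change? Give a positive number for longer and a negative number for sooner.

The binding path is Design→Levels→Playtest = 9+12+8 = 29; finish at 29 days.
Design is on the critical path; changing it to 13 makes that path 33 days.
That remains the longest chain; total 33 days.
Change in finish: 33 − 29 = +4 days.

4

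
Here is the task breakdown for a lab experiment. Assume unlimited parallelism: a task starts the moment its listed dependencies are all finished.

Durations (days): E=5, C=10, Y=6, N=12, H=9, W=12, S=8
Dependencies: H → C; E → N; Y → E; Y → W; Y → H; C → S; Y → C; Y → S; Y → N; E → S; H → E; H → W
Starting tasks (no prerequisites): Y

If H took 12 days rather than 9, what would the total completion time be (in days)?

Baseline: Y→H→C→S = 6+9+10+8 = 33 → 33 days.
Since H is critical, the +3 change carries straight to that chain (now 36 days).
No other chain overtakes it, so the finish is 36 days.

36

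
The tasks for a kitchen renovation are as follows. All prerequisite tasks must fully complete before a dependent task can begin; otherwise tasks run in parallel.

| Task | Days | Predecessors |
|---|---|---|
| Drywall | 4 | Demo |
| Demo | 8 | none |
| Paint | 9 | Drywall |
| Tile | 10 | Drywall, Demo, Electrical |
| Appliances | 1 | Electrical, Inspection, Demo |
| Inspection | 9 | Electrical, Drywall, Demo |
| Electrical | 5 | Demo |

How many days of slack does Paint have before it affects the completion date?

The longest chain is Demo→Electrical→Tile = 8+5+10 = 23; overall finish 23 days.
The longest chain containing Paint totals 21 days.
Slack of Paint = 14 − 12 = 2 days.

2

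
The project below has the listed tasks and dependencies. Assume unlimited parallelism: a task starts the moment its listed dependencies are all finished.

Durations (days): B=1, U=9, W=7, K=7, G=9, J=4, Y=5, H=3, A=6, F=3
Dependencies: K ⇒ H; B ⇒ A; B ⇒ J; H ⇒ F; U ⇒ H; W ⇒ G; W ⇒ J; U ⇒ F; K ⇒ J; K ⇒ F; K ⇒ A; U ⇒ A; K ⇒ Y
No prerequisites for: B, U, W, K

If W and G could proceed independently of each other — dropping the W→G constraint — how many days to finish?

15

Original critical path: W→G = 7+9 = 16 ⇒ 16 days.
Without W→G, G's earliest start moves from 7 to 0.
The longest chain is now U→H→F = 9+3+3 = 15, so the plan takes 15 days.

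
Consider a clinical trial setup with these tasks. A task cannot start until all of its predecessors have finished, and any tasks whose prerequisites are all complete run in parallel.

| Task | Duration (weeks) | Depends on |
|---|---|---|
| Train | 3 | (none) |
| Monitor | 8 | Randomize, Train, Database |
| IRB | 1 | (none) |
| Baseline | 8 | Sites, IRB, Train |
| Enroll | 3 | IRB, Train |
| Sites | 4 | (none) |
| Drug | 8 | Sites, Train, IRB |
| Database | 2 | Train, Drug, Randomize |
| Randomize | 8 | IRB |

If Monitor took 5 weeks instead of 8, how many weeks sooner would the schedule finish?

As given, the longest chain is Sites→Drug→Database→Monitor = 4+8+2+8 = 22, so the finish is 22 weeks.
Since Monitor is critical, the -3 change carries straight to that chain (now 19 weeks).
No other chain overtakes it, so the finish is 19 weeks.
Change in finish: 19 − 22 = -3 weeks.

3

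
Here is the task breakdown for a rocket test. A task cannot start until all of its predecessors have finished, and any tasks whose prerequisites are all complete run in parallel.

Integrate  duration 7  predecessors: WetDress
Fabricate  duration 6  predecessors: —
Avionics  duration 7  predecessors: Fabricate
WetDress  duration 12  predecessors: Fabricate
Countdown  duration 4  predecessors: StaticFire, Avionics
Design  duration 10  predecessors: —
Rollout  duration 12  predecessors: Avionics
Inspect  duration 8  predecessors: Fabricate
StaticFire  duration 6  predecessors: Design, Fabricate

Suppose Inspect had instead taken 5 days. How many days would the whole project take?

25

Actual critical path: Fabricate→Avionics→Rollout = 6+7+12 = 25 ⇒ 25 days.
The longest path through Inspect is only 14 days, so Inspect has float 11.
No other chain overtakes it, so the finish is 25 days.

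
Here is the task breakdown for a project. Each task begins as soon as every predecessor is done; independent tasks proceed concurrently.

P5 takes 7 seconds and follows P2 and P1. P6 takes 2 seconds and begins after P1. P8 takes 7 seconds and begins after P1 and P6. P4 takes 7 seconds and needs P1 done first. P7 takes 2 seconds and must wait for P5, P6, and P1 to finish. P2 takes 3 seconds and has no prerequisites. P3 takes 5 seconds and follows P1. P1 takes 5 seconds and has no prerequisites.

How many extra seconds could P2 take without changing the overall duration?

2

The longest chain is P1→P5→P7 = 5+7+2 = 14; overall finish 14 seconds.
Longest path through P2: 12 seconds (earliest finish 3, latest finish 5).
Slack of P2 = 2 − 0 = 2 seconds.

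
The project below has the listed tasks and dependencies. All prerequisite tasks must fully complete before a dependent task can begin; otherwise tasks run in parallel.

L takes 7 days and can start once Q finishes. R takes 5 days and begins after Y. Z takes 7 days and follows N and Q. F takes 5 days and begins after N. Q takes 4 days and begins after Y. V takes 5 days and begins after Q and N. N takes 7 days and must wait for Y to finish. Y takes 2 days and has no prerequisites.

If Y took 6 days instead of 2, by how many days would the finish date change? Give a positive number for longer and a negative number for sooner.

4

Baseline: Y→N→Z = 2+7+7 = 16 → 16 days.
Since Y is critical, the +4 change carries straight to that chain (now 20 days).
No other chain overtakes it, so the finish is 20 days.
Change in finish: 20 − 16 = +4 days.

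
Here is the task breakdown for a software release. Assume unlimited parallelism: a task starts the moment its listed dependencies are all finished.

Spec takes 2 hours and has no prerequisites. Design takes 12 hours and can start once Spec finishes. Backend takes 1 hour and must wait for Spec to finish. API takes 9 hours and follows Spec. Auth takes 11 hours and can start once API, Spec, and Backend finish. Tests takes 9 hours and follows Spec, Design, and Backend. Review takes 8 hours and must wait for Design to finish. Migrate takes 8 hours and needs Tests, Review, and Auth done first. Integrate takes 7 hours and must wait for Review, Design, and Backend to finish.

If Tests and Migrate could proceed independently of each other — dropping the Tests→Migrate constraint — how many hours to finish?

30

Original critical path: Spec→Design→Tests→Migrate = 2+12+9+8 = 31 ⇒ 31 hours.
Without Tests→Migrate, Migrate's earliest start moves from 23 to 22.
After: Spec→Design→Review→Migrate = 2+12+8+8 = 30 → 30 hours.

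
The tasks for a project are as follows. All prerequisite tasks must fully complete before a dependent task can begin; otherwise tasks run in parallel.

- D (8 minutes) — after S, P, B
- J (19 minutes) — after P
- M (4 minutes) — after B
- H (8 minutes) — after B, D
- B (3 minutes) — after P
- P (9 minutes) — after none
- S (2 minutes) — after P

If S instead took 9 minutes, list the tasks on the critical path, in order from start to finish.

P, S, D, H

Baseline: P→B→D→H = 9+3+8+8 = 28 → 28 minutes.
S has 1 minute of float (longest path through it is 27).
The binding chain switches to P→S→D→H = 9+9+8+8 = 34; finish 34 minutes.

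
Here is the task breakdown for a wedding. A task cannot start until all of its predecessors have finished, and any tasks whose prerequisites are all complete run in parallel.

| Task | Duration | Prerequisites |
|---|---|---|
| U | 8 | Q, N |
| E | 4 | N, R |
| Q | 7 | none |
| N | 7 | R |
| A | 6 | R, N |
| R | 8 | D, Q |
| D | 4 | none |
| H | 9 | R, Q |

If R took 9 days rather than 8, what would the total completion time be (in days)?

Actual critical path: Q→R→N→U = 7+8+7+8 = 30 ⇒ 30 days.
Since R is critical, the +1 change carries straight to that chain (now 31 days).
That remains the longest chain; total 31 days.

31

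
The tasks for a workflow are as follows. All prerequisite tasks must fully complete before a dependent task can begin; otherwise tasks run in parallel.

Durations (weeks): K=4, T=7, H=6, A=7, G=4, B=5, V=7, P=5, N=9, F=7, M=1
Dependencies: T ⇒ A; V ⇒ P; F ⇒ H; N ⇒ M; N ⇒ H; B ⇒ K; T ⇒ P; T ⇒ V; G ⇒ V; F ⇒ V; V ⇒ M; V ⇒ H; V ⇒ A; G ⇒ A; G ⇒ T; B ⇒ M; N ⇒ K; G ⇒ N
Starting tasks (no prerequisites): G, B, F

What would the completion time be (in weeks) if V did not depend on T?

With the dependency in place, G→T→V→A = 4+7+7+7 = 25 sets the finish at 25 weeks.
Without T→V, V's earliest start moves from 11 to 7.
The longest chain is now F→V→A = 7+7+7 = 21, so the plan takes 21 weeks.

21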